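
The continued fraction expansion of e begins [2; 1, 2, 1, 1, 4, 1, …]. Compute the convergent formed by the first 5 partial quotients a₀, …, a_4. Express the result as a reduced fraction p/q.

19/7

Start with 1.
1 + 1/(1/1) = 1 + 1/1 = 2/1
2 + 1/(2/1) = 2 + 1/2 = 5/2
1 + 1/(5/2) = 1 + 2/5 = 7/5
2 + 1/(7/5) = 2 + 5/7 = 19/7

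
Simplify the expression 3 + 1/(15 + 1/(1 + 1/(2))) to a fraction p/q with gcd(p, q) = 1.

a_0 = 3: 3/1
a_1 = 15: 46/15
a_2 = 1: 49/16
a_3 = 2: 144/47

144/47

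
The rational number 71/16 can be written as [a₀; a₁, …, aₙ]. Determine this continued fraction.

[4; 2, 3, 2]

Apply division with remainder until the remainder is 0:
71 ÷ 16 → quotient 4, remainder 7
16 ÷ 7 → quotient 2, remainder 2
7 ÷ 2 → quotient 3, remainder 1
2 ÷ 1 → quotient 2, remainder 0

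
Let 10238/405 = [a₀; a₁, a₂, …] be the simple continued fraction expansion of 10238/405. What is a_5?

2

10238 = 25·405 + 113, so a_0 = 25
405 = 3·113 + 66, so a_1 = 3
113 = 1·66 + 47, so a_2 = 1
66 = 1·47 + 19, so a_3 = 1
47 = 2·19 + 9, so a_4 = 2
19 = 2·9 + 1, so a_5 = 2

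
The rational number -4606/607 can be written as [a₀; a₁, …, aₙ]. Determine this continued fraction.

[-8; 2, 2, 2, 1, 35]

-4606 ÷ 607 → quotient -8, remainder 250
607 ÷ 250 → quotient 2, remainder 107
250 ÷ 107 → quotient 2, remainder 36
107 ÷ 36 → quotient 2, remainder 35
36 ÷ 35 → quotient 1, remainder 1
35 ÷ 1 → quotient 35, remainder 0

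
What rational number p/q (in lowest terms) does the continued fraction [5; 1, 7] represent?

a_0 = 5: 5/1
a_1 = 1: 6/1
a_2 = 7: 47/8

47/8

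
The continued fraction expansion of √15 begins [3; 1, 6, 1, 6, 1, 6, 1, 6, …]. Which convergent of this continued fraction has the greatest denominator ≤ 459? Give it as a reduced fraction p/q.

1677/433

a_0 = 3: 3/1  (≤ bound)
a_1 = 1: 4/1  (≤ bound)
a_2 = 6: 27/7  (≤ bound)
a_3 = 1: 31/8  (≤ bound)
a_4 = 6: 213/55  (≤ bound)
a_5 = 1: 244/63  (≤ bound)
a_6 = 6: 1677/433  (≤ bound)
a_7 = 1: 1921/496  (> 459, stop)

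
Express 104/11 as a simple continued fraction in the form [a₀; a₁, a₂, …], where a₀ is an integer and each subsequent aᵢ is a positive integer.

Repeatedly divide and take the remainder:
104 = 9·11 + 5, so a_0 = 9
11 = 2·5 + 1, so a_1 = 2
5 = 5·1 + 0, so a_2 = 5

[9; 2, 5]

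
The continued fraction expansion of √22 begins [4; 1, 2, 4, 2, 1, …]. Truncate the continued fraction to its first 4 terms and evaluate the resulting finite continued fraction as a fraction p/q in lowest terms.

Start with 4.
2 + 1/(4/1) = 2 + 1/4 = 9/4
1 + 1/(9/4) = 1 + 4/9 = 13/9
4 + 1/(13/9) = 4 + 9/13 = 61/13

61/13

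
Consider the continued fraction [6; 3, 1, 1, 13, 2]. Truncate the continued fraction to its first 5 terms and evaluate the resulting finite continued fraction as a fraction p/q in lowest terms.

a_0 = 6: 6/1
a_1 = 3: 19/3
a_2 = 1: 25/4
a_3 = 1: 44/7
a_4 = 13: 597/95

597/95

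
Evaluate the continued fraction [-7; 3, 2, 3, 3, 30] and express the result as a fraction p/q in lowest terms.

-16061/2394

Start with 30.
3 + 1/(30/1) = 3 + 1/30 = 91/30
3 + 1/(91/30) = 3 + 30/91 = 303/91
2 + 1/(303/91) = 2 + 91/303 = 697/303
3 + 1/(697/303) = 3 + 303/697 = 2394/697
-7 + 1/(2394/697) = -7 + 697/2394 = -16061/2394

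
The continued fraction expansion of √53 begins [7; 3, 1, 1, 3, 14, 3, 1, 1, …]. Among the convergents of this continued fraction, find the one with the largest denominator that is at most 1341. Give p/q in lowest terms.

7979/1096

a_0 = 7: 7/1  (≤ bound)
a_1 = 3: 22/3  (≤ bound)
a_2 = 1: 29/4  (≤ bound)
a_3 = 1: 51/7  (≤ bound)
a_4 = 3: 182/25  (≤ bound)
a_5 = 14: 2599/357  (≤ bound)
a_6 = 3: 7979/1096  (≤ bound)
a_7 = 1: 10578/1453  (> 1341, stop)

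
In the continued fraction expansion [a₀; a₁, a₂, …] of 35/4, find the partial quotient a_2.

3

Repeatedly divide and take the remainder:
35 = 8·4 + 3, so a_0 = 8
4 = 1·3 + 1, so a_1 = 1
3 = 3·1 + 0, so a_2 = 3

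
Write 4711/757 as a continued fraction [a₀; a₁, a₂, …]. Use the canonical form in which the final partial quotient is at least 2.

[6; 4, 2, 11, 1, 1, 3]

Apply division with remainder until the remainder is 0:
4711 = 6·757 + 169, so a_0 = 6
757 = 4·169 + 81, so a_1 = 4
169 = 2·81 + 7, so a_2 = 2
81 = 11·7 + 4, so a_3 = 11
7 = 1·4 + 3, so a_4 = 1
4 = 1·3 + 1, so a_5 = 1
3 = 3·1 + 0, so a_6 = 3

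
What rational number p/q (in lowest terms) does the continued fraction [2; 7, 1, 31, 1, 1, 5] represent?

Work from the innermost term outward:
Start with 5.
1 + 1/(5/1) = 1 + 1/5 = 6/5
1 + 1/(6/5) = 1 + 5/6 = 11/6
31 + 1/(11/6) = 31 + 6/11 = 347/11
1 + 1/(347/11) = 1 + 11/347 = 358/347
7 + 1/(358/347) = 7 + 347/358 = 2853/358
2 + 1/(2853/358) = 2 + 358/2853 = 6064/2853

6064/2853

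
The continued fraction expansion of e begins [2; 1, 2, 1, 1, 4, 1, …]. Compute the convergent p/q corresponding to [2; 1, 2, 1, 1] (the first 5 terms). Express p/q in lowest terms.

19/7

Compute successive convergents:
a_0 = 2: 2/1
a_1 = 1: 3/1
a_2 = 2: 8/3
a_3 = 1: 11/4
a_4 = 1: 19/7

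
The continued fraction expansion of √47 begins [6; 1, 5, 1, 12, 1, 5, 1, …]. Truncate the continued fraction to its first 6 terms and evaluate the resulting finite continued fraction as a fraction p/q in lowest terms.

a_0 = 6: 6/1
a_1 = 1: 7/1
a_2 = 5: 41/6
a_3 = 1: 48/7
a_4 = 12: 617/90
a_5 = 1: 665/97

665/97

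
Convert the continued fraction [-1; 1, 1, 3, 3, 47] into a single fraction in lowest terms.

Start with 47.
3 + 1/(47/1) = 3 + 1/47 = 142/47
3 + 1/(142/47) = 3 + 47/142 = 473/142
1 + 1/(473/142) = 1 + 142/473 = 615/473
1 + 1/(615/473) = 1 + 473/615 = 1088/615
-1 + 1/(1088/615) = -1 + 615/1088 = -473/1088

-473/1088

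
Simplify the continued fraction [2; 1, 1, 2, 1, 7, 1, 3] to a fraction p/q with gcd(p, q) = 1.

Start with 3.
1 + 1/(3/1) = 1 + 1/3 = 4/3
7 + 1/(4/3) = 7 + 3/4 = 31/4
1 + 1/(31/4) = 1 + 4/31 = 35/31
2 + 1/(35/31) = 2 + 31/35 = 101/35
1 + 1/(101/35) = 1 + 35/101 = 136/101
1 + 1/(136/101) = 1 + 101/136 = 237/136
2 + 1/(237/136) = 2 + 136/237 = 610/237

610/237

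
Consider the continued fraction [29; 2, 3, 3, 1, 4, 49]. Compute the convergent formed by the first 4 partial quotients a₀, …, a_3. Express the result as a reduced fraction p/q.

a_0 = 29: 29/1
a_1 = 2: 59/2
a_2 = 3: 206/7
a_3 = 3: 677/23

677/23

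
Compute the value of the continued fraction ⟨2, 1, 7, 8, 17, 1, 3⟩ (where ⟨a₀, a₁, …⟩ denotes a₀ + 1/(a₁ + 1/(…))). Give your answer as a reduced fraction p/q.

13369/4647

Compute successive convergents:
a_0 = 2: 2/1
a_1 = 1: 3/1
a_2 = 7: 23/8
a_3 = 8: 187/65
a_4 = 17: 3202/1113
a_5 = 1: 3389/1178
a_6 = 3: 13369/4647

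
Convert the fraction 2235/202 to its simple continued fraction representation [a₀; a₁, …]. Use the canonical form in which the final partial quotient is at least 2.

2235 ÷ 202 → quotient 11, remainder 13
202 ÷ 13 → quotient 15, remainder 7
13 ÷ 7 → quotient 1, remainder 6
7 ÷ 6 → quotient 1, remainder 1
6 ÷ 1 → quotient 6, remainder 0

[11; 15, 1, 1, 6]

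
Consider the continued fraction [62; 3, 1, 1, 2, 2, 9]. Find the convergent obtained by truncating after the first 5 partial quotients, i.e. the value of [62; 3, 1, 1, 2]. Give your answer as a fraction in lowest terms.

a_0 = 62: 62/1
a_1 = 3: 187/3
a_2 = 1: 249/4
a_3 = 1: 436/7
a_4 = 2: 1121/18

1121/18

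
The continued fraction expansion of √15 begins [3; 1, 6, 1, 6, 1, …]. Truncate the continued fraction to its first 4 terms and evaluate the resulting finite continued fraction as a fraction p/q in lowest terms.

31/8

Use the convergent recurrence hₖ = aₖ·hₖ₋₁ + hₖ₋₂ (and likewise for the denominators kₖ):
a_0 = 3: 3/1
a_1 = 1: 4/1
a_2 = 6: 27/7
a_3 = 1: 31/8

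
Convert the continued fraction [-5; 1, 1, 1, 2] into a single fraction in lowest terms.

Start with 2.
1 + 1/(2/1) = 1 + 1/2 = 3/2
1 + 1/(3/2) = 1 + 2/3 = 5/3
1 + 1/(5/3) = 1 + 3/5 = 8/5
-5 + 1/(8/5) = -5 + 5/8 = -35/8

-35/8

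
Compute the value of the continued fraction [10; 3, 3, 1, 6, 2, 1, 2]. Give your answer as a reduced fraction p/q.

Starting at the tail and folding back:
Start with 2.
1 + 1/(2/1) = 1 + 1/2 = 3/2
2 + 1/(3/2) = 2 + 2/3 = 8/3
6 + 1/(8/3) = 6 + 3/8 = 51/8
1 + 1/(51/8) = 1 + 8/51 = 59/51
3 + 1/(59/51) = 3 + 51/59 = 228/59
3 + 1/(228/59) = 3 + 59/228 = 743/228
10 + 1/(743/228) = 10 + 228/743 = 7658/743

7658/743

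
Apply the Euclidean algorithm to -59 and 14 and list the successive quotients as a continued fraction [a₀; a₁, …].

-59 = -5·14 + 11, so a_0 = -5
14 = 1·11 + 3, so a_1 = 1
11 = 3·3 + 2, so a_2 = 3
3 = 1·2 + 1, so a_3 = 1
2 = 2·1 + 0, so a_4 = 2

[-5; 1, 3, 1, 2]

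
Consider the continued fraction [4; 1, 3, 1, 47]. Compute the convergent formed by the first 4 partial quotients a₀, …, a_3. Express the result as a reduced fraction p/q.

Start with 1.
3 + 1/(1/1) = 3 + 1/1 = 4/1
1 + 1/(4/1) = 1 + 1/4 = 5/4
4 + 1/(5/4) = 4 + 4/5 = 24/5

24/5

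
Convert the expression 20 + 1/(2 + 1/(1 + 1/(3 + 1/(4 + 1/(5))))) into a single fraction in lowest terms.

5009/246

a_0 = 20: 20/1
a_1 = 2: 41/2
a_2 = 1: 61/3
a_3 = 3: 224/11
a_4 = 4: 957/47
a_5 = 5: 5009/246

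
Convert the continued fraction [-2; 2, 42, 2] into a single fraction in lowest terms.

-259/172

Start with 2.
42 + 1/(2/1) = 42 + 1/2 = 85/2
2 + 1/(85/2) = 2 + 2/85 = 172/85
-2 + 1/(172/85) = -2 + 85/172 = -259/172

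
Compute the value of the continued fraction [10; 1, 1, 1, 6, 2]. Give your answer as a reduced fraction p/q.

458/43

a_0 = 10: 10/1
a_1 = 1: 11/1
a_2 = 1: 21/2
a_3 = 1: 32/3
a_4 = 6: 213/20
a_5 = 2: 458/43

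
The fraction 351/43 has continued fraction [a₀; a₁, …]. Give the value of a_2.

⌊351/43⌋ = 8, remainder 7
⌊43/7⌋ = 6, remainder 1
⌊7/1⌋ = 7, remainder 0

7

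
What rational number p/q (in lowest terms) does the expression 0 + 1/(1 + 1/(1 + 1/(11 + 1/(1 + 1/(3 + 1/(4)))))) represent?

217/417

Collapse the nested fraction from the inside out:
Start with 4.
3 + 1/(4/1) = 3 + 1/4 = 13/4
1 + 1/(13/4) = 1 + 4/13 = 17/13
11 + 1/(17/13) = 11 + 13/17 = 200/17
1 + 1/(200/17) = 1 + 17/200 = 217/200
1 + 1/(217/200) = 1 + 200/217 = 417/217
0 + 1/(417/217) = 0 + 217/417 = 217/417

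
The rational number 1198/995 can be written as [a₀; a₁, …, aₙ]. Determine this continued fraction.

[1; 4, 1, 9, 6, 1, 2]

1198 ÷ 995 → quotient 1, remainder 203
995 ÷ 203 → quotient 4, remainder 183
203 ÷ 183 → quotient 1, remainder 20
183 ÷ 20 → quotient 9, remainder 3
20 ÷ 3 → quotient 6, remainder 2
3 ÷ 2 → quotient 1, remainder 1
2 ÷ 1 → quotient 2, remainder 0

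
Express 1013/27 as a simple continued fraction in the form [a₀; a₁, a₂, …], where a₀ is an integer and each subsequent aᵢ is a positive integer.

1013 ÷ 27 → quotient 37, remainder 14
27 ÷ 14 → quotient 1, remainder 13
14 ÷ 13 → quotient 1, remainder 1
13 ÷ 1 → quotient 13, remainder 0

[37; 1, 1, 13]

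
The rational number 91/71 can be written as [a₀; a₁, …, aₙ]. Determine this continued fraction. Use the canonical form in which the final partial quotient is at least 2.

[1; 3, 1, 1, 4, 2]

Repeatedly divide and take the remainder:
91 = 1·71 + 20, so a_0 = 1
71 = 3·20 + 11, so a_1 = 3
20 = 1·11 + 9, so a_2 = 1
11 = 1·9 + 2, so a_3 = 1
9 = 4·2 + 1, so a_4 = 4
2 = 2·1 + 0, so a_5 = 2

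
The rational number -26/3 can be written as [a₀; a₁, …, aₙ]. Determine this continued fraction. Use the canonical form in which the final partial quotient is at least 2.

-26 = -9·3 + 1, so a_0 = -9
3 = 3·1 + 0, so a_1 = 3

[-9; 3]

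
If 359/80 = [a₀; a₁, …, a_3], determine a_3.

Run the Euclidean algorithm, recording each quotient:
359 ÷ 80 → quotient 4, remainder 39
80 ÷ 39 → quotient 2, remainder 2
39 ÷ 2 → quotient 19, remainder 1
2 ÷ 1 → quotient 2, remainder 0

2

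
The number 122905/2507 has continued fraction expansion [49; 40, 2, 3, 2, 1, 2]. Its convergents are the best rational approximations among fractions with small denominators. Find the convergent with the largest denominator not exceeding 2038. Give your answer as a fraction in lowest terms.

a_0 = 49: 49/1  (≤ bound)
a_1 = 40: 1961/40  (≤ bound)
a_2 = 2: 3971/81  (≤ bound)
a_3 = 3: 13874/283  (≤ bound)
a_4 = 2: 31719/647  (≤ bound)
a_5 = 1: 45593/930  (≤ bound)
a_6 = 2: 122905/2507  (> 2038, stop)

45593/930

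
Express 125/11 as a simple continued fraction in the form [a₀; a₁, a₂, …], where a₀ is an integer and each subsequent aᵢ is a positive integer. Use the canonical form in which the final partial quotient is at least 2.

[11; 2, 1, 3]

125 = 11·11 + 4, so a_0 = 11
11 = 2·4 + 3, so a_1 = 2
4 = 1·3 + 1, so a_2 = 1
3 = 3·1 + 0, so a_3 = 3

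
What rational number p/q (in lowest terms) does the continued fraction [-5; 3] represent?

-14/3

Start with 3.
-5 + 1/(3/1) = -5 + 1/3 = -14/3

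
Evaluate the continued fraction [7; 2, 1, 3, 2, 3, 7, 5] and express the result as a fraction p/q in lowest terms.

Starting at the tail and folding back:
Start with 5.
7 + 1/(5/1) = 7 + 1/5 = 36/5
3 + 1/(36/5) = 3 + 5/36 = 113/36
2 + 1/(113/36) = 2 + 36/113 = 262/113
3 + 1/(262/113) = 3 + 113/262 = 899/262
1 + 1/(899/262) = 1 + 262/899 = 1161/899
2 + 1/(1161/899) = 2 + 899/1161 = 3221/1161
7 + 1/(3221/1161) = 7 + 1161/3221 = 23708/3221

23708/3221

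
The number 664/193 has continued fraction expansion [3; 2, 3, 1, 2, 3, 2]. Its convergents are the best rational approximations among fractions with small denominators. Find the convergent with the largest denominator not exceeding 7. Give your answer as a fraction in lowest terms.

24/7

a_0 = 3: 3/1  (≤ bound)
a_1 = 2: 7/2  (≤ bound)
a_2 = 3: 24/7  (≤ bound)
a_3 = 1: 31/9  (> 7, stop)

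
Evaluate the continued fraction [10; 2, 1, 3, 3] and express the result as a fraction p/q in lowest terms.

Start with 3.
3 + 1/(3/1) = 3 + 1/3 = 10/3
1 + 1/(10/3) = 1 + 3/10 = 13/10
2 + 1/(13/10) = 2 + 10/13 = 36/13
10 + 1/(36/13) = 10 + 13/36 = 373/36

373/36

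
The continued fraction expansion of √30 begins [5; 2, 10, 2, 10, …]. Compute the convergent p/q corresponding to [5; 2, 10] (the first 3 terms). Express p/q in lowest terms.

Start with 10.
2 + 1/(10/1) = 2 + 1/10 = 21/10
5 + 1/(21/10) = 5 + 10/21 = 115/21

115/21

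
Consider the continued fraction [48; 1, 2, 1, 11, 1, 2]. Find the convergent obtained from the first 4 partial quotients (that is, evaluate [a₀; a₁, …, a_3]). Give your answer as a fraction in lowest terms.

Work from the innermost term outward:
Start with 1.
2 + 1/(1/1) = 2 + 1/1 = 3/1
1 + 1/(3/1) = 1 + 1/3 = 4/3
48 + 1/(4/3) = 48 + 3/4 = 195/4

195/4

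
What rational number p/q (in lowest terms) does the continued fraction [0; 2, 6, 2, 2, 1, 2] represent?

122/263

Use the convergent recurrence hₖ = aₖ·hₖ₋₁ + hₖ₋₂ (and likewise for the denominators kₖ):
a_0 = 0: 0/1
a_1 = 2: 1/2
a_2 = 6: 6/13
a_3 = 2: 13/28
a_4 = 2: 32/69
a_5 = 1: 45/97
a_6 = 2: 122/263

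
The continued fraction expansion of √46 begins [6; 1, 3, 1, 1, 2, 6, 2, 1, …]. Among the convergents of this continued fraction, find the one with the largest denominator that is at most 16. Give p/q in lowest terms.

61/9

a_0 = 6: 6/1  (≤ bound)
a_1 = 1: 7/1  (≤ bound)
a_2 = 3: 27/4  (≤ bound)
a_3 = 1: 34/5  (≤ bound)
a_4 = 1: 61/9  (≤ bound)
a_5 = 2: 156/23  (> 16, stop)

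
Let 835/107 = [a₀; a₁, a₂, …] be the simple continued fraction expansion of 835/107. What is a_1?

1

⌊835/107⌋ = 7, remainder 86
⌊107/86⌋ = 1, remainder 21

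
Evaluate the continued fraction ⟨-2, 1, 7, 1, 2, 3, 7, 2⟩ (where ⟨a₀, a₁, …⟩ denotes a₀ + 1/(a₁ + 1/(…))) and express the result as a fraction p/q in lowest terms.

-1513/1357

Start with 2.
7 + 1/(2/1) = 7 + 1/2 = 15/2
3 + 1/(15/2) = 3 + 2/15 = 47/15
2 + 1/(47/15) = 2 + 15/47 = 109/47
1 + 1/(109/47) = 1 + 47/109 = 156/109
7 + 1/(156/109) = 7 + 109/156 = 1201/156
1 + 1/(1201/156) = 1 + 156/1201 = 1357/1201
-2 + 1/(1357/1201) = -2 + 1201/1357 = -1513/1357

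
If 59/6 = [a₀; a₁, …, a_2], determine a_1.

1

Run the Euclidean algorithm, recording each quotient:
59 ÷ 6 → quotient 9, remainder 5
6 ÷ 5 → quotient 1, remainder 1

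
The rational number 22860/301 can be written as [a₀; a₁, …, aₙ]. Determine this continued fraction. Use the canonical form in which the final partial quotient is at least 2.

Repeatedly divide and take the remainder:
⌊22860/301⌋ = 75, remainder 285
⌊301/285⌋ = 1, remainder 16
⌊285/16⌋ = 17, remainder 13
⌊16/13⌋ = 1, remainder 3
⌊13/3⌋ = 4, remainder 1
⌊3/1⌋ = 3, remainder 0

[75; 1, 17, 1, 4, 3]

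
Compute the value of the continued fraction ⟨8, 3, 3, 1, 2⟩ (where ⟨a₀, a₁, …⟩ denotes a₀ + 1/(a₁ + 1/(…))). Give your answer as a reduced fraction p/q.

299/36

Start with 2.
1 + 1/(2/1) = 1 + 1/2 = 3/2
3 + 1/(3/2) = 3 + 2/3 = 11/3
3 + 1/(11/3) = 3 + 3/11 = 36/11
8 + 1/(36/11) = 8 + 11/36 = 299/36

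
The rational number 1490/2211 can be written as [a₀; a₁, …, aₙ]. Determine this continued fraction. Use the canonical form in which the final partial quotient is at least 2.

[0; 1, 2, 15, 48]

⌊1490/2211⌋ = 0, remainder 1490
⌊2211/1490⌋ = 1, remainder 721
⌊1490/721⌋ = 2, remainder 48
⌊721/48⌋ = 15, remainder 1
⌊48/1⌋ = 48, remainder 0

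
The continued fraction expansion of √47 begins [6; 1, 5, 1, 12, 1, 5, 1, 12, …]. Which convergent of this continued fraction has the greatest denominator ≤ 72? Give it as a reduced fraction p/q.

List convergents until the denominator exceeds the bound:
a_0 = 6: 6/1  (≤ bound)
a_1 = 1: 7/1  (≤ bound)
a_2 = 5: 41/6  (≤ bound)
a_3 = 1: 48/7  (≤ bound)
a_4 = 12: 617/90  (> 72, stop)

48/7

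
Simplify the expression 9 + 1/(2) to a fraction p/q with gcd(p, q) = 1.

19/2

a_0 = 9: 9/1
a_1 = 2: 19/2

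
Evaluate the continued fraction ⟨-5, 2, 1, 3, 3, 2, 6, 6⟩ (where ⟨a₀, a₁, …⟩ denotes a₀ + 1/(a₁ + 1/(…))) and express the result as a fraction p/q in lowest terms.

Start with 6.
6 + 1/(6/1) = 6 + 1/6 = 37/6
2 + 1/(37/6) = 2 + 6/37 = 80/37
3 + 1/(80/37) = 3 + 37/80 = 277/80
3 + 1/(277/80) = 3 + 80/277 = 911/277
1 + 1/(911/277) = 1 + 277/911 = 1188/911
2 + 1/(1188/911) = 2 + 911/1188 = 3287/1188
-5 + 1/(3287/1188) = -5 + 1188/3287 = -15247/3287

-15247/3287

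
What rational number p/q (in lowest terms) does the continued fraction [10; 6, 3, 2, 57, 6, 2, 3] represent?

Start with 3.
2 + 1/(3/1) = 2 + 1/3 = 7/3
6 + 1/(7/3) = 6 + 3/7 = 45/7
57 + 1/(45/7) = 57 + 7/45 = 2572/45
2 + 1/(2572/45) = 2 + 45/2572 = 5189/2572
3 + 1/(5189/2572) = 3 + 2572/5189 = 18139/5189
6 + 1/(18139/5189) = 6 + 5189/18139 = 114023/18139
10 + 1/(114023/18139) = 10 + 18139/114023 = 1158369/114023

1158369/114023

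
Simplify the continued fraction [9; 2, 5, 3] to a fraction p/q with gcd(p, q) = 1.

a_0 = 9: 9/1
a_1 = 2: 19/2
a_2 = 5: 104/11
a_3 = 3: 331/35

331/35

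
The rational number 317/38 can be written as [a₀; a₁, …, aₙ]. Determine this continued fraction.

317 = 8·38 + 13, so a_0 = 8
38 = 2·13 + 12, so a_1 = 2
13 = 1·12 + 1, so a_2 = 1
12 = 12·1 + 0, so a_3 = 12

[8; 2, 1, 12]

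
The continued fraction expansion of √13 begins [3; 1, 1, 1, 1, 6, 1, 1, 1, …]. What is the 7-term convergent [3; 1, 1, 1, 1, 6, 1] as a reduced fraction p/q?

137/38

a_0 = 3: 3/1
a_1 = 1: 4/1
a_2 = 1: 7/2
a_3 = 1: 11/3
a_4 = 1: 18/5
a_5 = 6: 119/33
a_6 = 1: 137/38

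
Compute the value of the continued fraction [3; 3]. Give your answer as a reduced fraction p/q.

Build up convergents one term at a time:
a_0 = 3: 3/1
a_1 = 3: 10/3

10/3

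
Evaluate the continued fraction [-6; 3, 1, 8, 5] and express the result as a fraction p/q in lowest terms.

Start with 5.
8 + 1/(5/1) = 8 + 1/5 = 41/5
1 + 1/(41/5) = 1 + 5/41 = 46/41
3 + 1/(46/41) = 3 + 41/46 = 179/46
-6 + 1/(179/46) = -6 + 46/179 = -1028/179

-1028/179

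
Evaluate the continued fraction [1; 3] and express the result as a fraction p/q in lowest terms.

Start with 3.
1 + 1/(3/1) = 1 + 1/3 = 4/3

4/3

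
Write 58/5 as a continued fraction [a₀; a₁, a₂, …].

58 ÷ 5 → quotient 11, remainder 3
5 ÷ 3 → quotient 1, remainder 2
3 ÷ 2 → quotient 1, remainder 1
2 ÷ 1 → quotient 2, remainder 0

[11; 1, 1, 2]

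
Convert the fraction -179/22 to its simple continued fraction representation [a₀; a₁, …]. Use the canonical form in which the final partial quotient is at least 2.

-179 = -9·22 + 19, so a_0 = -9
22 = 1·19 + 3, so a_1 = 1
19 = 6·3 + 1, so a_2 = 6
3 = 3·1 + 0, so a_3 = 3

[-9; 1, 6, 3]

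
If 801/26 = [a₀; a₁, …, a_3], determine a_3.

5

801 = 30·26 + 21, so a_0 = 30
26 = 1·21 + 5, so a_1 = 1
21 = 4·5 + 1, so a_2 = 4
5 = 5·1 + 0, so a_3 = 5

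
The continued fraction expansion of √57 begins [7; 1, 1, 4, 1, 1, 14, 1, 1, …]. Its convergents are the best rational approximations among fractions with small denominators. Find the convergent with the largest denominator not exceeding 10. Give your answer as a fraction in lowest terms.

68/9

a_0 = 7: 7/1  (≤ bound)
a_1 = 1: 8/1  (≤ bound)
a_2 = 1: 15/2  (≤ bound)
a_3 = 4: 68/9  (≤ bound)
a_4 = 1: 83/11  (> 10, stop)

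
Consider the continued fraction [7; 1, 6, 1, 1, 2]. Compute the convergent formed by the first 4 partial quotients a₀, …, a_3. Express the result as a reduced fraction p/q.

63/8

Use the convergent recurrence hₖ = aₖ·hₖ₋₁ + hₖ₋₂ (and likewise for the denominators kₖ):
a_0 = 7: 7/1
a_1 = 1: 8/1
a_2 = 6: 55/7
a_3 = 1: 63/8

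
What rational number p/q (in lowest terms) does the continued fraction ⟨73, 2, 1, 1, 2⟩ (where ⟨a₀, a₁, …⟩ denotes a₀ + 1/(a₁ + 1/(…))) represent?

Start with 2.
1 + 1/(2/1) = 1 + 1/2 = 3/2
1 + 1/(3/2) = 1 + 2/3 = 5/3
2 + 1/(5/3) = 2 + 3/5 = 13/5
73 + 1/(13/5) = 73 + 5/13 = 954/13

954/13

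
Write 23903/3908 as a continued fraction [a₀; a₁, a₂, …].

23903 = 6·3908 + 455, so a_0 = 6
3908 = 8·455 + 268, so a_1 = 8
455 = 1·268 + 187, so a_2 = 1
268 = 1·187 + 81, so a_3 = 1
187 = 2·81 + 25, so a_4 = 2
81 = 3·25 + 6, so a_5 = 3
25 = 4·6 + 1, so a_6 = 4
6 = 6·1 + 0, so a_7 = 6

[6; 8, 1, 1, 2, 3, 4, 6]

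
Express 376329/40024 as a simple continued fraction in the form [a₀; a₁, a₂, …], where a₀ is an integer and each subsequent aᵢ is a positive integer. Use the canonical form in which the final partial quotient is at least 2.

[9; 2, 2, 15, 12, 43]

376329 ÷ 40024 → quotient 9, remainder 16113
40024 ÷ 16113 → quotient 2, remainder 7798
16113 ÷ 7798 → quotient 2, remainder 517
7798 ÷ 517 → quotient 15, remainder 43
517 ÷ 43 → quotient 12, remainder 1
43 ÷ 1 → quotient 43, remainder 0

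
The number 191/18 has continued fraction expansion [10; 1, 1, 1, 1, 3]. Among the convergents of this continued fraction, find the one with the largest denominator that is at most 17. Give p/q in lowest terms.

53/5

a_0 = 10: 10/1  (≤ bound)
a_1 = 1: 11/1  (≤ bound)
a_2 = 1: 21/2  (≤ bound)
a_3 = 1: 32/3  (≤ bound)
a_4 = 1: 53/5  (≤ bound)
a_5 = 3: 191/18  (> 17, stop)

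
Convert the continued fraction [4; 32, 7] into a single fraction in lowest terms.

907/225

Build up convergents one term at a time:
a_0 = 4: 4/1
a_1 = 32: 129/32
a_2 = 7: 907/225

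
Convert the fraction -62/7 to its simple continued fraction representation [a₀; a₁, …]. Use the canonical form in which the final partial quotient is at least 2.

[-9; 7]

-62 ÷ 7 → quotient -9, remainder 1
7 ÷ 1 → quotient 7, remainder 0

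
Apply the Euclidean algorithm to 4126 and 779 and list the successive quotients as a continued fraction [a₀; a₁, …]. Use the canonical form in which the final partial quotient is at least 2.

[5; 3, 2, 1, 2, 5, 2, 2]

⌊4126/779⌋ = 5, remainder 231
⌊779/231⌋ = 3, remainder 86
⌊231/86⌋ = 2, remainder 59
⌊86/59⌋ = 1, remainder 27
⌊59/27⌋ = 2, remainder 5
⌊27/5⌋ = 5, remainder 2
⌊5/2⌋ = 2, remainder 1
⌊2/1⌋ = 2, remainder 0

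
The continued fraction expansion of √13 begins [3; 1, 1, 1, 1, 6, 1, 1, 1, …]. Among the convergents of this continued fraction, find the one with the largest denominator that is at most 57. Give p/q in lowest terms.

137/38

List convergents until the denominator exceeds the bound:
a_0 = 3: 3/1  (≤ bound)
a_1 = 1: 4/1  (≤ bound)
a_2 = 1: 7/2  (≤ bound)
a_3 = 1: 11/3  (≤ bound)
a_4 = 1: 18/5  (≤ bound)
a_5 = 6: 119/33  (≤ bound)
a_6 = 1: 137/38  (≤ bound)
a_7 = 1: 256/71  (> 57, stop)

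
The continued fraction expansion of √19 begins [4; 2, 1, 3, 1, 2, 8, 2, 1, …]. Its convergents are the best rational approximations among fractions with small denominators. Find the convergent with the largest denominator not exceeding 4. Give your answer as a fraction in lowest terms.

13/3

a_0 = 4: 4/1  (≤ bound)
a_1 = 2: 9/2  (≤ bound)
a_2 = 1: 13/3  (≤ bound)
a_3 = 3: 48/11  (> 4, stop)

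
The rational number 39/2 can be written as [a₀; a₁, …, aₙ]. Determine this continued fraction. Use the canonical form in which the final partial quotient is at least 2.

[19; 2]

Apply division with remainder until the remainder is 0:
⌊39/2⌋ = 19, remainder 1
⌊2/1⌋ = 2, remainder 0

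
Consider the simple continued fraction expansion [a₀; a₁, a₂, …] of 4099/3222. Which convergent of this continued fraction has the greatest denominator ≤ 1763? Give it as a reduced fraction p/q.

215/169

List convergents until the denominator exceeds the bound:
a_0 = 1: 1/1  (≤ bound)
a_1 = 3: 4/3  (≤ bound)
a_2 = 1: 5/4  (≤ bound)
a_3 = 2: 14/11  (≤ bound)
a_4 = 15: 215/169  (≤ bound)
a_5 = 19: 4099/3222  (> 1763, stop)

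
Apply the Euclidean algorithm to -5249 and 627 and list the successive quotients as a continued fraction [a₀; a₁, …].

[-9; 1, 1, 1, 2, 4, 4, 4]

⌊-5249/627⌋ = -9, remainder 394
⌊627/394⌋ = 1, remainder 233
⌊394/233⌋ = 1, remainder 161
⌊233/161⌋ = 1, remainder 72
⌊161/72⌋ = 2, remainder 17
⌊72/17⌋ = 4, remainder 4
⌊17/4⌋ = 4, remainder 1
⌊4/1⌋ = 4, remainder 0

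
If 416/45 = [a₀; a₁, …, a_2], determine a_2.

11

Run the Euclidean algorithm, recording each quotient:
⌊416/45⌋ = 9, remainder 11
⌊45/11⌋ = 4, remainder 1
⌊11/1⌋ = 11, remainder 0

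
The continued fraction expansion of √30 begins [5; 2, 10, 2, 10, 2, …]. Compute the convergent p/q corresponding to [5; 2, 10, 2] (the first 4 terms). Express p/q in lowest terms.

a_0 = 5: 5/1
a_1 = 2: 11/2
a_2 = 10: 115/21
a_3 = 2: 241/44

241/44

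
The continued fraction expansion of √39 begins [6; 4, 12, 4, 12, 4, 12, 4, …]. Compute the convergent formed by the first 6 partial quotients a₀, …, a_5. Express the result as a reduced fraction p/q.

62425/9996

a_0 = 6: 6/1
a_1 = 4: 25/4
a_2 = 12: 306/49
a_3 = 4: 1249/200
a_4 = 12: 15294/2449
a_5 = 4: 62425/9996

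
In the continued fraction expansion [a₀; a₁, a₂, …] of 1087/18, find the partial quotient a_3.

1087 ÷ 18 → quotient 60, remainder 7
18 ÷ 7 → quotient 2, remainder 4
7 ÷ 4 → quotient 1, remainder 3
4 ÷ 3 → quotient 1, remainder 1

1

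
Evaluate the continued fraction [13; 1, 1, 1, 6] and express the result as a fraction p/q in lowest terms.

273/20

Start with 6.
1 + 1/(6/1) = 1 + 1/6 = 7/6
1 + 1/(7/6) = 1 + 6/7 = 13/7
1 + 1/(13/7) = 1 + 7/13 = 20/13
13 + 1/(20/13) = 13 + 13/20 = 273/20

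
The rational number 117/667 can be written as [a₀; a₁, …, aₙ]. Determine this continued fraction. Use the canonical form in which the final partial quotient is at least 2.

[0; 5, 1, 2, 2, 1, 11]

Apply division with remainder until the remainder is 0:
117 = 0·667 + 117, so a_0 = 0
667 = 5·117 + 82, so a_1 = 5
117 = 1·82 + 35, so a_2 = 1
82 = 2·35 + 12, so a_3 = 2
35 = 2·12 + 11, so a_4 = 2
12 = 1·11 + 1, so a_5 = 1
11 = 11·1 + 0, so a_6 = 11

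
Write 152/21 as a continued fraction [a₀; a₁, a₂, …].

Apply division with remainder until the remainder is 0:
152 = 7·21 + 5, so a_0 = 7
21 = 4·5 + 1, so a_1 = 4
5 = 5·1 + 0, so a_2 = 5

[7; 4, 5]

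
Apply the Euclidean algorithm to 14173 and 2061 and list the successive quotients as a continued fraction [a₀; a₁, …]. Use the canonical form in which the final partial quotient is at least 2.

[6; 1, 7, 8, 1, 3, 7]

14173 ÷ 2061 → quotient 6, remainder 1807
2061 ÷ 1807 → quotient 1, remainder 254
1807 ÷ 254 → quotient 7, remainder 29
254 ÷ 29 → quotient 8, remainder 22
29 ÷ 22 → quotient 1, remainder 7
22 ÷ 7 → quotient 3, remainder 1
7 ÷ 1 → quotient 7, remainder 0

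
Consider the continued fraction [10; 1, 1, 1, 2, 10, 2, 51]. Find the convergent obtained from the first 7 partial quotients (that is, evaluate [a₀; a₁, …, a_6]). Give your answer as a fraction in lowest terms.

1849/174

a_0 = 10: 10/1
a_1 = 1: 11/1
a_2 = 1: 21/2
a_3 = 1: 32/3
a_4 = 2: 85/8
a_5 = 10: 882/83
a_6 = 2: 1849/174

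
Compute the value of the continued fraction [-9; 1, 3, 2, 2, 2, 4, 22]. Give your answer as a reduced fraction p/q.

Collapse the nested fraction from the inside out:
Start with 22.
4 + 1/(22/1) = 4 + 1/22 = 89/22
2 + 1/(89/22) = 2 + 22/89 = 200/89
2 + 1/(200/89) = 2 + 89/200 = 489/200
2 + 1/(489/200) = 2 + 200/489 = 1178/489
3 + 1/(1178/489) = 3 + 489/1178 = 4023/1178
1 + 1/(4023/1178) = 1 + 1178/4023 = 5201/4023
-9 + 1/(5201/4023) = -9 + 4023/5201 = -42786/5201

-42786/5201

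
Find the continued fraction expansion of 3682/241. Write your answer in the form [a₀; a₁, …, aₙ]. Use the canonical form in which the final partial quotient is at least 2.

[15; 3, 1, 1, 2, 13]

⌊3682/241⌋ = 15, remainder 67
⌊241/67⌋ = 3, remainder 40
⌊67/40⌋ = 1, remainder 27
⌊40/27⌋ = 1, remainder 13
⌊27/13⌋ = 2, remainder 1
⌊13/1⌋ = 13, remainder 0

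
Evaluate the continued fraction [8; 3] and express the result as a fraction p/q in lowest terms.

25/3

a_0 = 8: 8/1
a_1 = 3: 25/3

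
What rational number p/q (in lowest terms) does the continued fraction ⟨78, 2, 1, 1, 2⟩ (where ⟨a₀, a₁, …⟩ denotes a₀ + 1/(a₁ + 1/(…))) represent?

1019/13

Start with 2.
1 + 1/(2/1) = 1 + 1/2 = 3/2
1 + 1/(3/2) = 1 + 2/3 = 5/3
2 + 1/(5/3) = 2 + 3/5 = 13/5
78 + 1/(13/5) = 78 + 5/13 = 1019/13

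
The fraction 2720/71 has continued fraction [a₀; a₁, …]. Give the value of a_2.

4

Repeatedly divide and take the remainder:
2720 = 38·71 + 22, so a_0 = 38
71 = 3·22 + 5, so a_1 = 3
22 = 4·5 + 2, so a_2 = 4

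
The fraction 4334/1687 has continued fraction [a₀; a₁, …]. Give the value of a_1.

1

Apply division with remainder until the remainder is 0:
⌊4334/1687⌋ = 2, remainder 960
⌊1687/960⌋ = 1, remainder 727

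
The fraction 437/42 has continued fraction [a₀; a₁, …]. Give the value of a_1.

2

⌊437/42⌋ = 10, remainder 17
⌊42/17⌋ = 2, remainder 8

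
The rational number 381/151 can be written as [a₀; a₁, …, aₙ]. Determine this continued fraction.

⌊381/151⌋ = 2, remainder 79
⌊151/79⌋ = 1, remainder 72
⌊79/72⌋ = 1, remainder 7
⌊72/7⌋ = 10, remainder 2
⌊7/2⌋ = 3, remainder 1
⌊2/1⌋ = 2, remainder 0

[2; 1, 1, 10, 3, 2]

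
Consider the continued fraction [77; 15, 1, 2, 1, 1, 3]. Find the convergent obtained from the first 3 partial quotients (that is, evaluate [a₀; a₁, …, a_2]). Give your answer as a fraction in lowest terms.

Start with 1.
15 + 1/(1/1) = 15 + 1/1 = 16/1
77 + 1/(16/1) = 77 + 1/16 = 1233/16

1233/16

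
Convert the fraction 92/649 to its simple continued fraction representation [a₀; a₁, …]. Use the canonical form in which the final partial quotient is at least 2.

Repeatedly divide and take the remainder:
92 = 0·649 + 92, so a_0 = 0
649 = 7·92 + 5, so a_1 = 7
92 = 18·5 + 2, so a_2 = 18
5 = 2·2 + 1, so a_3 = 2
2 = 2·1 + 0, so a_4 = 2

[0; 7, 18, 2, 2]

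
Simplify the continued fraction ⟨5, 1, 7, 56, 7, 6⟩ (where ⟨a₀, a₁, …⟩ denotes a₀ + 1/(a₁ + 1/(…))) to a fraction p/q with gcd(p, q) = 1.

Collapse the nested fraction from the inside out:
Start with 6.
7 + 1/(6/1) = 7 + 1/6 = 43/6
56 + 1/(43/6) = 56 + 6/43 = 2414/43
7 + 1/(2414/43) = 7 + 43/2414 = 16941/2414
1 + 1/(16941/2414) = 1 + 2414/16941 = 19355/16941
5 + 1/(19355/16941) = 5 + 16941/19355 = 113716/19355

113716/19355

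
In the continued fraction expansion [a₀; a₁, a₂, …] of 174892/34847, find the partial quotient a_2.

25

Apply division with remainder until the remainder is 0:
174892 ÷ 34847 → quotient 5, remainder 657
34847 ÷ 657 → quotient 53, remainder 26
657 ÷ 26 → quotient 25, remainder 7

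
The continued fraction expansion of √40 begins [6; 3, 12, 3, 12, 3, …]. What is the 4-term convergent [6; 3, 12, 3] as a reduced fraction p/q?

Use the convergent recurrence hₖ = aₖ·hₖ₋₁ + hₖ₋₂ (and likewise for the denominators kₖ):
a_0 = 6: 6/1
a_1 = 3: 19/3
a_2 = 12: 234/37
a_3 = 3: 721/114

721/114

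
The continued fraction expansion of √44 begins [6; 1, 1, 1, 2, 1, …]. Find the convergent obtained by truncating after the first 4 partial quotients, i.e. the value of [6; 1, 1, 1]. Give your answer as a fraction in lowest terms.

20/3

Start with 1.
1 + 1/(1/1) = 1 + 1/1 = 2/1
1 + 1/(2/1) = 1 + 1/2 = 3/2
6 + 1/(3/2) = 6 + 2/3 = 20/3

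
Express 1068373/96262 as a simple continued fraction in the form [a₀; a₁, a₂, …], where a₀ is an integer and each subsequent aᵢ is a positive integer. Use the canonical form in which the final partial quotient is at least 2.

[11; 10, 7, 50, 13, 2]

Repeatedly divide and take the remainder:
1068373 = 11·96262 + 9491, so a_0 = 11
96262 = 10·9491 + 1352, so a_1 = 10
9491 = 7·1352 + 27, so a_2 = 7
1352 = 50·27 + 2, so a_3 = 50
27 = 13·2 + 1, so a_4 = 13
2 = 2·1 + 0, so a_5 = 2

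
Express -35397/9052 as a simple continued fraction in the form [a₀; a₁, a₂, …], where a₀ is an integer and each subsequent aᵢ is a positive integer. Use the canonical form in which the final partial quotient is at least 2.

[-4; 11, 6, 5, 4, 6]

Run the Euclidean algorithm, recording each quotient:
⌊-35397/9052⌋ = -4, remainder 811
⌊9052/811⌋ = 11, remainder 131
⌊811/131⌋ = 6, remainder 25
⌊131/25⌋ = 5, remainder 6
⌊25/6⌋ = 4, remainder 1
⌊6/1⌋ = 6, remainder 0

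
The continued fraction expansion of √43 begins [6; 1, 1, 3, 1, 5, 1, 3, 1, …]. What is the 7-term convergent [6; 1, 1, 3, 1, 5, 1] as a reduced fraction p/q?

400/61

Start with 1.
5 + 1/(1/1) = 5 + 1/1 = 6/1
1 + 1/(6/1) = 1 + 1/6 = 7/6
3 + 1/(7/6) = 3 + 6/7 = 27/7
1 + 1/(27/7) = 1 + 7/27 = 34/27
1 + 1/(34/27) = 1 + 27/34 = 61/34
6 + 1/(61/34) = 6 + 34/61 = 400/61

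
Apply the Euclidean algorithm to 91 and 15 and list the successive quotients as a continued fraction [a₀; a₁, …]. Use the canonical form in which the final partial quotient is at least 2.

91 ÷ 15 → quotient 6, remainder 1
15 ÷ 1 → quotient 15, remainder 0

[6; 15]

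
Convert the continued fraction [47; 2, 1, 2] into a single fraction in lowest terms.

379/8

Build up convergents one term at a time:
a_0 = 47: 47/1
a_1 = 2: 95/2
a_2 = 1: 142/3
a_3 = 2: 379/8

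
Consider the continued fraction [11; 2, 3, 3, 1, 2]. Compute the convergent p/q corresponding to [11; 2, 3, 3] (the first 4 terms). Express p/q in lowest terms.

263/23

a_0 = 11: 11/1
a_1 = 2: 23/2
a_2 = 3: 80/7
a_3 = 3: 263/23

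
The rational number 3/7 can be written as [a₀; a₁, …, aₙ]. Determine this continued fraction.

3 = 0·7 + 3, so a_0 = 0
7 = 2·3 + 1, so a_1 = 2
3 = 3·1 + 0, so a_2 = 3

[0; 2, 3]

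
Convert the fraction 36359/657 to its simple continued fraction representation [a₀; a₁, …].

⌊36359/657⌋ = 55, remainder 224
⌊657/224⌋ = 2, remainder 209
⌊224/209⌋ = 1, remainder 15
⌊209/15⌋ = 13, remainder 14
⌊15/14⌋ = 1, remainder 1
⌊14/1⌋ = 14, remainder 0

[55; 2, 1, 13, 1, 14]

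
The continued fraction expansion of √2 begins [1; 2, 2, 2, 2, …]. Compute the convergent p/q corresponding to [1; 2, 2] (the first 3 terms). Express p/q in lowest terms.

Use the convergent recurrence hₖ = aₖ·hₖ₋₁ + hₖ₋₂ (and likewise for the denominators kₖ):
a_0 = 1: 1/1
a_1 = 2: 3/2
a_2 = 2: 7/5

7/5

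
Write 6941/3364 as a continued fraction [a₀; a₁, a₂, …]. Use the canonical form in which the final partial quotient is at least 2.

Repeatedly divide and take the remainder:
6941 ÷ 3364 → quotient 2, remainder 213
3364 ÷ 213 → quotient 15, remainder 169
213 ÷ 169 → quotient 1, remainder 44
169 ÷ 44 → quotient 3, remainder 37
44 ÷ 37 → quotient 1, remainder 7
37 ÷ 7 → quotient 5, remainder 2
7 ÷ 2 → quotient 3, remainder 1
2 ÷ 1 → quotient 2, remainder 0

[2; 15, 1, 3, 1, 5, 3, 2]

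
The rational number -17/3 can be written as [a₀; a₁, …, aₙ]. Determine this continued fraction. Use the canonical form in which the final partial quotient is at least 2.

[-6; 3]

Apply division with remainder until the remainder is 0:
-17 = -6·3 + 1, so a_0 = -6
3 = 3·1 + 0, so a_1 = 3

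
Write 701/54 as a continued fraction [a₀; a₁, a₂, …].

701 = 12·54 + 53, so a_0 = 12
54 = 1·53 + 1, so a_1 = 1
53 = 53·1 + 0, so a_2 = 53

[12; 1, 53]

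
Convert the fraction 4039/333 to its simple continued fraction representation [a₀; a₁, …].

[12; 7, 1, 2, 1, 10]

4039 = 12·333 + 43, so a_0 = 12
333 = 7·43 + 32, so a_1 = 7
43 = 1·32 + 11, so a_2 = 1
32 = 2·11 + 10, so a_3 = 2
11 = 1·10 + 1, so a_4 = 1
10 = 10·1 + 0, so a_5 = 10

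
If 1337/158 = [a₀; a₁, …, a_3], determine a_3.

12

⌊1337/158⌋ = 8, remainder 73
⌊158/73⌋ = 2, remainder 12
⌊73/12⌋ = 6, remainder 1
⌊12/1⌋ = 12, remainder 0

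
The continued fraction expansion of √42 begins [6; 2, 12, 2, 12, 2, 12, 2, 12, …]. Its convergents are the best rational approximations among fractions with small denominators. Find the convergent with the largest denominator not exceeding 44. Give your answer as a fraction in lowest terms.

a_0 = 6: 6/1  (≤ bound)
a_1 = 2: 13/2  (≤ bound)
a_2 = 12: 162/25  (≤ bound)
a_3 = 2: 337/52  (> 44, stop)

162/25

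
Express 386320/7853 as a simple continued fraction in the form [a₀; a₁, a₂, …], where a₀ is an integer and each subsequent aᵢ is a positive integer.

[49; 5, 6, 2, 1, 1, 47]

Run the Euclidean algorithm, recording each quotient:
⌊386320/7853⌋ = 49, remainder 1523
⌊7853/1523⌋ = 5, remainder 238
⌊1523/238⌋ = 6, remainder 95
⌊238/95⌋ = 2, remainder 48
⌊95/48⌋ = 1, remainder 47
⌊48/47⌋ = 1, remainder 1
⌊47/1⌋ = 47, remainder 0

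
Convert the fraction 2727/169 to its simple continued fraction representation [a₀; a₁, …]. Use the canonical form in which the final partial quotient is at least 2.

[16; 7, 2, 1, 7]

Run the Euclidean algorithm, recording each quotient:
2727 ÷ 169 → quotient 16, remainder 23
169 ÷ 23 → quotient 7, remainder 8
23 ÷ 8 → quotient 2, remainder 7
8 ÷ 7 → quotient 1, remainder 1
7 ÷ 1 → quotient 7, remainder 0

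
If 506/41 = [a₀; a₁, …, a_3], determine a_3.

506 ÷ 41 → quotient 12, remainder 14
41 ÷ 14 → quotient 2, remainder 13
14 ÷ 13 → quotient 1, remainder 1
13 ÷ 1 → quotient 13, remainder 0

13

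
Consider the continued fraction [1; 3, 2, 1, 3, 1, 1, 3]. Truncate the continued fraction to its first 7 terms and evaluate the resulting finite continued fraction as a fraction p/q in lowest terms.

109/84

Build up convergents one term at a time:
a_0 = 1: 1/1
a_1 = 3: 4/3
a_2 = 2: 9/7
a_3 = 1: 13/10
a_4 = 3: 48/37
a_5 = 1: 61/47
a_6 = 1: 109/84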